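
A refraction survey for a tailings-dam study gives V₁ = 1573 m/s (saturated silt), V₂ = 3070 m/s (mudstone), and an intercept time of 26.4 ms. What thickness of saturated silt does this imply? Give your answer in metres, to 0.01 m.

24.18 m

h = tᵢ·V₁·V₂ / (2·√(V₂²−V₁²)).
√(V₂²−V₁²) = √(3070² − 1573²) = 2636.4 m/s.
h = 0.0264 s × 1573 × 3070 / (2 × 2636.4) = 24.18 m.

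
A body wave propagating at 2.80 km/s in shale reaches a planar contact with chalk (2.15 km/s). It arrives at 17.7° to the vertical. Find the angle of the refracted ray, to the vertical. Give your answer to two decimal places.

Snell's law: sin θ₂ = (V₂/V₁)·sin θ₁ = (2.15/2.80)·sin 17.7° = 0.2335.
θ₂ = arcsin 0.2335 = 13.50° from the normal.

13.50°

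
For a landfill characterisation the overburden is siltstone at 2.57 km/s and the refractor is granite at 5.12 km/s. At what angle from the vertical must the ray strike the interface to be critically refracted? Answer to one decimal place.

30.1°

At critical incidence the refracted ray runs along the interface (θ₂ = 90°), so sin θ_c = V₁/V₂.
θ_c = arcsin(2.57/5.12) = arcsin 0.5020 = 30.13°.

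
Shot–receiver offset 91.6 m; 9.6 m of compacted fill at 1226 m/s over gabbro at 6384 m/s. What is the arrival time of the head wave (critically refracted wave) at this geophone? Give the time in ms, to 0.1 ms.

t = x/V₂ + 2h·√(V₂²−V₁²)/(V₁V₂).
√(V₂²−V₁²) = √(6384²−1226²) = 6265.2 m/s; delay term = 2·9.6·6265.2/(1226·6384) = 0.01537 s.
t = 91.6/6384 + 0.01537 = 0.02972 s.

29.7 ms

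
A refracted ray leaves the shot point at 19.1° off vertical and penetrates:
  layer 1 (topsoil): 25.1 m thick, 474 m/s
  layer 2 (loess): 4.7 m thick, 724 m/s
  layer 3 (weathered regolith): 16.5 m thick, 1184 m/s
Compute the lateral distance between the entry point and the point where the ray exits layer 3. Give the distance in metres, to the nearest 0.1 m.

34.8 m

p = sin θ₁/V₁ = sin 19.1°/474 = 6.9033e-04 s/m is conserved through the stack.
Layer 1: θ = 19.10°; offset = 25.1·tan 19.10° = 8.692 m.
Layer 2: sin θ = p·724 = 0.4998 → θ = 29.99°; offset = 4.7·tan 29.99° = 2.712 m.
Layer 3: sin θ = p·1184 = 0.8174 → θ = 54.82°; offset = 16.5·tan 54.82° = 23.408 m.
Σ offsets = 34.812 m.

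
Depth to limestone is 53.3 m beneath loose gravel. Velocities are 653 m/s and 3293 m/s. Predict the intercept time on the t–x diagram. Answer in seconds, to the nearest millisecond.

tᵢ = 2h·√(V₂²−V₁²)/(V₁V₂).
√(V₂²−V₁²) = √(3293²−653²) = 3227.6 m/s.
tᵢ = 2·53.3·3227.6/(653·3293) = 0.16000 s.

0.160 s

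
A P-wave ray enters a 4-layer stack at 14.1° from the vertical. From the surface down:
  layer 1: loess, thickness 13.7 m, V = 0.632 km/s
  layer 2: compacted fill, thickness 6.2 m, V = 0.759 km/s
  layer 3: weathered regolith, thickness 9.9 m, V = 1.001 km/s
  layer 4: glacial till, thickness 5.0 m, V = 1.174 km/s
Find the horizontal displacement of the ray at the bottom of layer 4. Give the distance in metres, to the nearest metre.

12 m

Apply Snell's law at each interface; in layer i the horizontal offset is hᵢ·tan θᵢ.
Layer 1: θ = 14.10°; offset = 13.7·tan 14.10° = 3.441 m.
Layer 2: sin θ = 0.759·sin 14.1°/0.632 = 0.2926, θ = 17.01°; offset = 6.2·tan 17.01° = 1.897 m.
Layer 3: sin θ = 1.001·sin 14.1°/0.632 = 0.3859, θ = 22.70°; offset = 9.9·tan 22.70° = 4.141 m.
Layer 4: sin θ = 1.174·sin 14.1°/0.632 = 0.4525, θ = 26.91°; offset = 5.0·tan 26.91° = 2.537 m.
Σ offsets = 12.016 m.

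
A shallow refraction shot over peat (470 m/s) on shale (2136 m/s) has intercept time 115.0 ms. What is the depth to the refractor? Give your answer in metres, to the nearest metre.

28 m

θ_c = arcsin(470/2136) = 12.71°; cos θ_c = 0.9755.
tᵢ = 2h cos θ_c/V₁ ⇒ h = tᵢ·V₁/(2 cos θ_c) = 0.115·470/(2·0.9755) = 27.70 m.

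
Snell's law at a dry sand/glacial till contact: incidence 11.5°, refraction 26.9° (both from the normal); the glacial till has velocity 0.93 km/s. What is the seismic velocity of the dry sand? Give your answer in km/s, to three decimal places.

sin 11.5° = 0.1994; sin 26.9° = 0.4524.
V₁ = V₂·(sin θ₁/sin θ₂) = 0.93·(0.1994/0.4524) = 0.410 km/s.

0.410 km/s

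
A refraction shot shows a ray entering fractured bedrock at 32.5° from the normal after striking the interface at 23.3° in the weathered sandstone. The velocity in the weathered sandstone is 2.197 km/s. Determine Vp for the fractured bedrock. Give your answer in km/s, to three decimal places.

sin 23.3° = 0.3955; sin 32.5° = 0.5373.
V₂ = V₁·(sin θ₂/sin θ₁) = 2.197·(0.5373/0.3955) = 2.984 km/s.

2.984 km/s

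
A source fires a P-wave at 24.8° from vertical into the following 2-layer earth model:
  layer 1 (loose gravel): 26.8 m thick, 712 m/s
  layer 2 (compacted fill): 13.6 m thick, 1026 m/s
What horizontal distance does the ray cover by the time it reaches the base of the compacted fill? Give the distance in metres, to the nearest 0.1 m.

p = sin θ₁/V₁ = sin 24.8°/712 = 5.8912e-04 s/m is conserved through the stack.
Layer 1: θ = 24.80°; offset = 26.8·tan 24.80° = 12.383 m.
Layer 2: sin θ = p·1026 = 0.6044 → θ = 37.19°; offset = 13.6·tan 37.19° = 10.319 m.
Σ offsets = 22.702 m.

22.7 m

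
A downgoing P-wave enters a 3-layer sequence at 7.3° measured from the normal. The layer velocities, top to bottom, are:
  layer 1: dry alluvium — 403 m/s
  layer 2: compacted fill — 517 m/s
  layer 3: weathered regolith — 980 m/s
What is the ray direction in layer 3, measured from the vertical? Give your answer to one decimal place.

Snell's law across each interface conserves sin θ / V, so sin θ_3 = V_3·sin θ₁/V₁.
sin θ_3 = 980 × sin 7.3° / 403 = 0.3090.
θ_3 = 18.00° from the vertical.

18.0°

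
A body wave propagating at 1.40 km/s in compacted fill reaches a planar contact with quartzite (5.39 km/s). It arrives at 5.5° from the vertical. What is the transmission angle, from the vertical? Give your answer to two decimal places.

21.65°

Snell's law: sin θ₂ = (V₂/V₁)·sin θ₁ = (5.39/1.40)·sin 5.5° = 0.3690.
θ₂ = arcsin 0.3690 = 21.65° from the normal.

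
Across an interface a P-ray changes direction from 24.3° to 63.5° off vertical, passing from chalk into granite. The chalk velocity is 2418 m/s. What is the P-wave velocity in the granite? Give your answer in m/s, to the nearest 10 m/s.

5260 m/s

sin 24.3° = 0.4115; sin 63.5° = 0.8949.
V₂ = V₁·(sin θ₂/sin θ₁) = 2418·(0.8949/0.4115) = 5258.51 m/s.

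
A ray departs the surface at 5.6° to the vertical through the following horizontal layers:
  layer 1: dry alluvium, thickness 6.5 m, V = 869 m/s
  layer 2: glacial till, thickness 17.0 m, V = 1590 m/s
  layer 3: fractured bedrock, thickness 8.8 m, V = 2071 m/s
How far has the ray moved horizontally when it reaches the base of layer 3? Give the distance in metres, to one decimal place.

Apply Snell's law at each interface; in layer i the horizontal offset is hᵢ·tan θᵢ.
Layer 1: θ = 5.60°; offset = 6.5·tan 5.60° = 0.637 m.
Layer 2: sin θ = 1590·sin 5.6°/869 = 0.1785, θ = 10.29°; offset = 17.0·tan 10.29° = 3.085 m.
Layer 3: sin θ = 2071·sin 5.6°/869 = 0.2326, θ = 13.45°; offset = 8.8·tan 13.45° = 2.104 m.
Total horizontal offset = 5.826 m.

5.8 m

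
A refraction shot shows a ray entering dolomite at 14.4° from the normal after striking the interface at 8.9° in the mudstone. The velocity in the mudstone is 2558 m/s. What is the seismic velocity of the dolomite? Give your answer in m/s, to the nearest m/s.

4112 m/s

sin 8.9° = 0.1547; sin 14.4° = 0.2487.
V₂ = V₁·(sin θ₂/sin θ₁) = 2558·(0.2487/0.1547) = 4111.87 m/s.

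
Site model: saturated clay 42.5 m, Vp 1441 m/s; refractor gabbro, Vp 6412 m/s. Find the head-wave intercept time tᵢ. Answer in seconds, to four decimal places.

θ_c = arcsin(V₁/V₂) = arcsin(1441/6412) = 12.99°; cos θ_c = 0.9744.
tᵢ = 2h·cos θ_c / V₁ = 2·42.5·0.9744 / 1441 = 0.05748 s.

0.0575 s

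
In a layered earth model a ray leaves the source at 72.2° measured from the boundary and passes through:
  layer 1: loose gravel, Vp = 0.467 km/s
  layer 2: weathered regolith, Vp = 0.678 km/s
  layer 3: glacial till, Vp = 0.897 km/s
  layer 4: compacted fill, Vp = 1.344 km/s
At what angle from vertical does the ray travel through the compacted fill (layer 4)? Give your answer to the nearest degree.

From the normal: θ₁ = 90° − 72.2° = 17.8°.
Snell's law across each interface conserves sin θ / V, so sin θ_4 = V_4·sin θ₁/V₁.
sin θ_4 = 1.344 × sin 17.8° / 0.467 = 0.8798.
θ_4 = arcsin 0.8798 = 61.62°.

62°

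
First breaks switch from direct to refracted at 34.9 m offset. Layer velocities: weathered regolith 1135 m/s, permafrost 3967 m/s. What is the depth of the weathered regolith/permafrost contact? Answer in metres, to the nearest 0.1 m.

13.0 m

x_cross = 2h·√((V₂+V₁)/(V₂−V₁)) → h = x_cross / (2·√((V₂+V₁)/(V₂−V₁))).
√((V₂+V₁)/(V₂−V₁)) = √((3967+1135)/(3967−1135)) = 1.3422.
h = 34.9 / (2·1.3422) = 13.00 m.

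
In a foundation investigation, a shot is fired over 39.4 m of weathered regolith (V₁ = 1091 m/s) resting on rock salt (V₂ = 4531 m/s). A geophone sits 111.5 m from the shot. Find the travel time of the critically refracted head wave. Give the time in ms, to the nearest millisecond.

θ_c = arcsin(V₁/V₂) = arcsin(1091/4531) = 13.93°, cos θ_c = 0.9706.
Intercept time tᵢ = 2h cos θ_c / V₁ = 2·39.4·0.9706/1091 = 0.07010 s.
t = x/V₂ + tᵢ = 111.5/4531 + 0.07010 = 0.09471 s.

95 ms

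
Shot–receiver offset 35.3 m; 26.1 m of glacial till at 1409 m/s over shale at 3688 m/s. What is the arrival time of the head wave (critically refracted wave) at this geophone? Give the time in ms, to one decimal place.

t = x/V₂ + 2h·√(V₂²−V₁²)/(V₁V₂).
√(V₂²−V₁²) = √(3688²−1409²) = 3408.2 m/s; delay term = 2·26.1·3408.2/(1409·3688) = 0.03424 s.
t = 35.3/3688 + 0.03424 = 0.04381 s.

43.8 ms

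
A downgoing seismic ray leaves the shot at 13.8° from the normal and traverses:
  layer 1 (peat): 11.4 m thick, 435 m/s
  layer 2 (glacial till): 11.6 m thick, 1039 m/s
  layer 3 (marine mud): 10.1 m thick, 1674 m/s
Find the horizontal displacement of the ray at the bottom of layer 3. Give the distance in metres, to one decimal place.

Ray parameter p = sin 13.8° / 435 m/s = 5.4835e-04 s/m.
Layer 1: θ = 13.80°; offset = 11.4·tan 13.80° = 2.800 m.
Layer 2: sin θ = p·1039 = 0.5697 → θ = 34.73°; offset = 11.6·tan 34.73° = 8.042 m.
Layer 3: sin θ = p·1674 = 0.9179 → θ = 66.63°; offset = 10.1·tan 66.63° = 23.370 m.
Σ offsets = 34.212 m.

34.2 m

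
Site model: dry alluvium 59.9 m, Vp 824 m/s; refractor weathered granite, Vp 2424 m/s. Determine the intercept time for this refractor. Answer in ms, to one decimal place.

136.7 ms

θ_c = arcsin(V₁/V₂) = arcsin(824/2424) = 19.87°; cos θ_c = 0.9404.
tᵢ = 2h·cos θ_c / V₁ = 2·59.9·0.9404 / 824 = 0.13673 s.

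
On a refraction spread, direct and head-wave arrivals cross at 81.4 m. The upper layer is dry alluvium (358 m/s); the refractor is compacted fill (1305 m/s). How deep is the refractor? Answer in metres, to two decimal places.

x_cross = 2h·√((V₂+V₁)/(V₂−V₁)) → h = x_cross / (2·√((V₂+V₁)/(V₂−V₁))).
√((V₂+V₁)/(V₂−V₁)) = √((1305+358)/(1305−358)) = 1.3252.
h = 81.4 / (2·1.3252) = 30.71 m.

30.71 m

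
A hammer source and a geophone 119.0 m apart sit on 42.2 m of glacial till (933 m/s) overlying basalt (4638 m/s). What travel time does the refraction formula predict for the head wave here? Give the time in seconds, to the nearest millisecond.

t = x/V₂ + 2h·√(V₂²−V₁²)/(V₁V₂).
√(V₂²−V₁²) = √(4638²−933²) = 4543.2 m/s; delay term = 2·42.2·4543.2/(933·4638) = 0.08861 s.
t = 119.0/4638 + 0.08861 = 0.11427 s.

0.114 s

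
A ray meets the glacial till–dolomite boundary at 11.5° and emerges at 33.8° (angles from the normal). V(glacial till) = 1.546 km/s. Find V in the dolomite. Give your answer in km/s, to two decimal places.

4.31 km/s

Snell's law: sin 11.5°/V₁ = sin 33.8°/V₂.
V₂ = V₁·sin 33.8°/sin 11.5° = 1.546 × 2.7903 = 4.31 km/s.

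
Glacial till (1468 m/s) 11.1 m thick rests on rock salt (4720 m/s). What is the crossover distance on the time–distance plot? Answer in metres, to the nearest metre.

31 m

x_cross = 2h·√((V₂+V₁)/(V₂−V₁)).
(V₂+V₁)/(V₂−V₁) = (4720+1468)/(4720−1468) = 1.9028; √ = 1.3794.
x_cross = 2·11.1·1.3794 = 30.62 m.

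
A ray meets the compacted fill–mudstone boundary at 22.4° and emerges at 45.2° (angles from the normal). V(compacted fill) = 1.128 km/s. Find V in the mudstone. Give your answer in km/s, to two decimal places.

Snell's law: sin 22.4°/V₁ = sin 45.2°/V₂.
V₂ = V₁·sin 45.2°/sin 22.4° = 1.128 × 1.8620 = 2.10 km/s.

2.10 km/s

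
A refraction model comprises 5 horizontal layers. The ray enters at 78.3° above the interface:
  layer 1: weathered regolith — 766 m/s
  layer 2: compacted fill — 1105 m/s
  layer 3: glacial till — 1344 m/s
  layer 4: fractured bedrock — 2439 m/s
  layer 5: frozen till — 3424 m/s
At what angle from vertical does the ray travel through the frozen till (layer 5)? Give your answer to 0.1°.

65.0°

From the normal: θ₁ = 90° − 78.3° = 11.7°.
Ray parameter p = sin 11.7° / 766 = 2.6474e-04 s/m.
sin θ_5 = p·V_5 = 2.6474e-04 × 3424 = 0.9065.
θ_5 = arcsin 0.9065 = 65.02°.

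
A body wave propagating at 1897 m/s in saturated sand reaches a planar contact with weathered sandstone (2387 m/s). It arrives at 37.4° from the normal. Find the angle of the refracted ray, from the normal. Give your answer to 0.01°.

49.84°

Snell's law: sin θ₂ = (V₂/V₁)·sin θ₁ = (2387/1897)·sin 37.4° = 0.7643.
θ₂ = arcsin 0.7643 = 49.84° from the normal.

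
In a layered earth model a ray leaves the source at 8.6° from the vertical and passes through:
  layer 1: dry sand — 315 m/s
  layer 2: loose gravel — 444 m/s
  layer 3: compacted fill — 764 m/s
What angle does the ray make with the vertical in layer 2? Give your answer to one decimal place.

12.2°

Snell's law across each interface conserves sin θ / V, so sin θ_2 = V_2·sin θ₁/V₁.
sin θ_2 = 444 × sin 8.6° / 315 = 0.2108.
θ_2 = arcsin 0.2108 = 12.17°.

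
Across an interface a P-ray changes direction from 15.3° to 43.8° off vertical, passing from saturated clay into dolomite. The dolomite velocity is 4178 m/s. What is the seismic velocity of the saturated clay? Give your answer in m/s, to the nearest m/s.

sin 15.3° = 0.2639; sin 43.8° = 0.6921.
V₁ = V₂·(sin θ₁/sin θ₂) = 4178·(0.2639/0.6921) = 1592.82 m/s.

1593 m/s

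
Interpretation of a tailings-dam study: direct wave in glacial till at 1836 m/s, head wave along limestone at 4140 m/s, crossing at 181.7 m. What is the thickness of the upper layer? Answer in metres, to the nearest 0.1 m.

56.4 m

h = (x_cross/2)·√((V₂−V₁)/(V₂+V₁)).
(V₂−V₁)/(V₂+V₁) = (4140−1836)/(4140+1836) = 0.3855; √ = 0.6209.
h = (181.7/2)·0.6209 = 56.41 m.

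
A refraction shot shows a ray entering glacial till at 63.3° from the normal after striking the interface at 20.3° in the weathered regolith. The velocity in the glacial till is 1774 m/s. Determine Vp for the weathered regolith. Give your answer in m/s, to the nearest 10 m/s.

sin 20.3° = 0.3469; sin 63.3° = 0.8934.
V₁ = V₂·(sin θ₁/sin θ₂) = 1774·(0.3469/0.8934) = 688.92 m/s.

690 m/s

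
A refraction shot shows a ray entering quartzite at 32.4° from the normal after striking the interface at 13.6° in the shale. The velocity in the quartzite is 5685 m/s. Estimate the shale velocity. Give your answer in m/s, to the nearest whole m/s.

Snell's law: sin 13.6°/V₁ = sin 32.4°/V₂.
V₁ = V₂·sin 13.6°/sin 32.4° = 5685 × 0.4388 = 2494.80 m/s.

2495 m/s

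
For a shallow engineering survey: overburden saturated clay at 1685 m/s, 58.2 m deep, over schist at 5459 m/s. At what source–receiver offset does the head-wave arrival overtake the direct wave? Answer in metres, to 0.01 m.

160.15 m

θ_c = arcsin(1685/5459) = 17.98°, so cos θ_c = 0.9512 and tᵢ = 2h cos θ_c/V₁ = 0.0657 s.
At crossover x/V₁ = x/V₂ + tᵢ ⇒ x = tᵢ/(1/V₁ − 1/V₂) = 0.06571/(5.9347e-04 − 1.8318e-04) = 160.15 m.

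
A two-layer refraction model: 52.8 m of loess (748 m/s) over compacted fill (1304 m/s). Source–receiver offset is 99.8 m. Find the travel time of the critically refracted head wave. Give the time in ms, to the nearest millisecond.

192 ms

θ_c = arcsin(V₁/V₂) = arcsin(748/1304) = 35.00°, cos θ_c = 0.8191.
Intercept time tᵢ = 2h cos θ_c / V₁ = 2·52.8·0.8191/748 = 0.11564 s.
t = x/V₂ + tᵢ = 99.8/1304 + 0.11564 = 0.19217 s.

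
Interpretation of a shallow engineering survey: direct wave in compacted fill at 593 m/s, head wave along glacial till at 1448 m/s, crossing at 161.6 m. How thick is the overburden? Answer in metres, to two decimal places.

52.30 m

x_cross = 2h·√((V₂+V₁)/(V₂−V₁)) → h = x_cross / (2·√((V₂+V₁)/(V₂−V₁))).
√((V₂+V₁)/(V₂−V₁)) = √((1448+593)/(1448−593)) = 1.5450.
h = 161.6 / (2·1.5450) = 52.30 m.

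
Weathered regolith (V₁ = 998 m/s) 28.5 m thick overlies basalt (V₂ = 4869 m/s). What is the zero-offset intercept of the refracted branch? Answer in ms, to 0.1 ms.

tᵢ = 2h·√(V₂²−V₁²)/(V₁V₂).
√(V₂²−V₁²) = √(4869²−998²) = 4765.6 m/s.
tᵢ = 2·28.5·4765.6/(998·4869) = 0.05590 s.

55.9 ms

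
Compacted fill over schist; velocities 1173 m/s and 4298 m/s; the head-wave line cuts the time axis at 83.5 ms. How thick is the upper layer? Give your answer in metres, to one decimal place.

50.9 m

h = tᵢ·V₁·V₂ / (2·√(V₂²−V₁²)).
√(V₂²−V₁²) = √(4298² − 1173²) = 4134.8 m/s.
h = 0.0835 s × 1173 × 4298 / (2 × 4134.8) = 50.91 m.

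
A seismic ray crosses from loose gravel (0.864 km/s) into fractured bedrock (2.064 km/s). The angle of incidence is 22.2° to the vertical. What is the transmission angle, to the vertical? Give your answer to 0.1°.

64.5°

Snell's law: sin θ₂ = (V₂/V₁)·sin θ₁ = (2.064/0.864)·sin 22.2° = 0.9026.
θ₂ = arcsin 0.9026 = 64.50° from the normal.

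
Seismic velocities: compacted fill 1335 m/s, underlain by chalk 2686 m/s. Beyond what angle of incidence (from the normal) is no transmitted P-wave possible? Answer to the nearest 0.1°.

At critical incidence the refracted ray runs along the interface (θ₂ = 90°), so sin θ_c = V₁/V₂.
θ_c = arcsin(1335/2686) = arcsin 0.4970 = 29.80°.

29.8°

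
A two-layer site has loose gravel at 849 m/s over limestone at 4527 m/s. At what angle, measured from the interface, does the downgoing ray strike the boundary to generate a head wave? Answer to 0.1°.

79.2°

Critical incidence: sin θ_c = V₁/V₂ = 849/4527 = 0.1875.
θ_c = arcsin 0.1875 = 10.81°.
Measured from the interface: 90° − 10.81° = 79.19°.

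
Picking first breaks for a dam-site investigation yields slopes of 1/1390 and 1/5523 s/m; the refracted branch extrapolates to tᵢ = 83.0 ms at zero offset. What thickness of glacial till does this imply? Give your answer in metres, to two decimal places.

59.60 m

θ_c = arcsin(1390/5523) = 14.58°; cos θ_c = 0.9678.
tᵢ = 2h cos θ_c/V₁ ⇒ h = tᵢ·V₁/(2 cos θ_c) = 0.083·1390/(2·0.9678) = 59.60 m.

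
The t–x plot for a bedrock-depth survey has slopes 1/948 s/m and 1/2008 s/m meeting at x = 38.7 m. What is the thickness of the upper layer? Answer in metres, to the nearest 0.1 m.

h = (x_cross/2)·√((V₂−V₁)/(V₂+V₁)).
(V₂−V₁)/(V₂+V₁) = (2008−948)/(2008+948) = 0.3586; √ = 0.5988.
h = (38.7/2)·0.5988 = 11.59 m.

11.6 m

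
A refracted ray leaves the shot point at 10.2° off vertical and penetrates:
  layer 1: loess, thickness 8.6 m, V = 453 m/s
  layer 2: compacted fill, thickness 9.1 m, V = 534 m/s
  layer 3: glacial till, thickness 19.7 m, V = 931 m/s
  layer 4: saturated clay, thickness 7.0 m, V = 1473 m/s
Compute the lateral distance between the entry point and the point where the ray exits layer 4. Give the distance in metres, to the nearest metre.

16 m

Ray parameter p = sin 10.2° / 453 m/s = 3.9092e-04 s/m.
Layer 1: θ = 10.20°; offset = 8.6·tan 10.20° = 1.547 m.
Layer 2: sin θ = p·534 = 0.2087 → θ = 12.05°; offset = 9.1·tan 12.05° = 1.942 m.
Layer 3: sin θ = p·931 = 0.3639 → θ = 21.34°; offset = 19.7·tan 21.34° = 7.698 m.
Layer 4: sin θ = p·1473 = 0.5758 → θ = 35.16°; offset = 7.0·tan 35.16° = 4.930 m.
Total horizontal offset = 16.117 m.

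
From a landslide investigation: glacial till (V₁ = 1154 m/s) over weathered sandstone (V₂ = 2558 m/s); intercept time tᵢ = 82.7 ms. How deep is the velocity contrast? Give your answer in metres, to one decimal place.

h = tᵢ·V₁·V₂ / (2·√(V₂²−V₁²)).
√(V₂²−V₁²) = √(2558² − 1154²) = 2282.9 m/s.
h = 0.0827 s × 1154 × 2558 / (2 × 2282.9) = 53.47 m.

53.5 m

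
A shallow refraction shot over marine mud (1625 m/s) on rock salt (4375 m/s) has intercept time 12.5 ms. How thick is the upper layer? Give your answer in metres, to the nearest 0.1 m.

θ_c = arcsin(1625/4375) = 21.80°; cos θ_c = 0.9285.
tᵢ = 2h cos θ_c/V₁ ⇒ h = tᵢ·V₁/(2 cos θ_c) = 0.0125·1625/(2·0.9285) = 10.94 m.

10.9 m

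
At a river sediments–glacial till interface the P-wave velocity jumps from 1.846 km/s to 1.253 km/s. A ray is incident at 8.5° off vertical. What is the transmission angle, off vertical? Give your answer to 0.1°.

Snell's law: sin θ₂ = (V₂/V₁)·sin θ₁ = (1.253/1.846)·sin 8.5° = 0.1003.
θ₂ = sin⁻¹(0.1003) = 5.76° (from vertical).

5.8°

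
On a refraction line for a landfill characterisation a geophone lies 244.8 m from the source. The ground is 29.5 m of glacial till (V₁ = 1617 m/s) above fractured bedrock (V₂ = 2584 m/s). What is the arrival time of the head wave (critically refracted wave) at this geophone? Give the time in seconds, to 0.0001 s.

θ_c = arcsin(V₁/V₂) = arcsin(1617/2584) = 38.74°, cos θ_c = 0.7800.
Intercept time tᵢ = 2h cos θ_c / V₁ = 2·29.5·0.7800/1617 = 0.02846 s.
t = x/V₂ + tᵢ = 244.8/2584 + 0.02846 = 0.12320 s.

0.1232 s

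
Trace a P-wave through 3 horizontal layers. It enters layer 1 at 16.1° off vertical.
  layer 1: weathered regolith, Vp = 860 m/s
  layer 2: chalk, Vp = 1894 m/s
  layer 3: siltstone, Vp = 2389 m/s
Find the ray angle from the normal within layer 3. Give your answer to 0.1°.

Ray parameter p = sin 16.1° / 860 = 3.2246e-04 s/m.
sin θ_3 = p·V_3 = 3.2246e-04 × 2389 = 0.7704.
θ_3 = arcsin 0.7704 = 50.39°.

50.4°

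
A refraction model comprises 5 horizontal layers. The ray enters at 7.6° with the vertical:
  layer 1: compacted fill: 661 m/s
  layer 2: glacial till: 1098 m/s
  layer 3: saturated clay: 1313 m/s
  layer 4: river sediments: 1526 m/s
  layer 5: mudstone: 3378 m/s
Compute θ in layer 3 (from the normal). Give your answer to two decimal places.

15.23°

Ray parameter p = sin 7.6° / 661 = 2.0009e-04 s/m.
sin θ_3 = p·V_3 = 2.0009e-04 × 1313 = 0.2627.
θ_3 = 15.23° from the vertical.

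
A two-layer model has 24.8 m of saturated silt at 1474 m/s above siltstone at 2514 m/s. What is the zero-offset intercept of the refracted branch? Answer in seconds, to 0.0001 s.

θ_c = arcsin(V₁/V₂) = arcsin(1474/2514) = 35.90°; cos θ_c = 0.8101.
tᵢ = 2h·cos θ_c / V₁ = 2·24.8·0.8101 / 1474 = 0.02726 s.

0.0273 s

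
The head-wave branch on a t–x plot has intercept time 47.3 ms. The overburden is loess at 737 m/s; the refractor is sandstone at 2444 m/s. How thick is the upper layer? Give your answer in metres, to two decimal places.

18.28 m

θ_c = arcsin(737/2444) = 17.55°; cos θ_c = 0.9534.
tᵢ = 2h cos θ_c/V₁ ⇒ h = tᵢ·V₁/(2 cos θ_c) = 0.0473·737/(2·0.9534) = 18.28 m.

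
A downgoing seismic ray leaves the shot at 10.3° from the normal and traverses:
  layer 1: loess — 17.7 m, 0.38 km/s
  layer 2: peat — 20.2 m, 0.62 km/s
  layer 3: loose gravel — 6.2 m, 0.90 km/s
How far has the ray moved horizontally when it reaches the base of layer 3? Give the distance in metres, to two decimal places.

12.28 m

p = sin θ₁/V₁ = sin 10.3°/0.38 = 4.7053e-01 s/km is conserved through the stack.
Layer 1: θ = 10.30°; offset = 17.7·tan 10.30° = 3.2166 m.
Layer 2: sin θ = p·0.62 = 0.2917 → θ = 16.96°; offset = 20.2·tan 16.96° = 6.1609 m.
Layer 3: sin θ = p·0.90 = 0.4235 → θ = 25.05°; offset = 6.2·tan 25.05° = 2.8983 m.
Σ offsets = 12.2759 m.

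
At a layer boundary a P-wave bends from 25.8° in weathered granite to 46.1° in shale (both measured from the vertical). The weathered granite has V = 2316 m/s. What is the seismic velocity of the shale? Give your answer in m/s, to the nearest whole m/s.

Snell's law: sin 25.8°/V₁ = sin 46.1°/V₂.
V₂ = V₁·sin 46.1°/sin 25.8° = 2316 × 1.6556 = 3834.28 m/s.

3834 m/s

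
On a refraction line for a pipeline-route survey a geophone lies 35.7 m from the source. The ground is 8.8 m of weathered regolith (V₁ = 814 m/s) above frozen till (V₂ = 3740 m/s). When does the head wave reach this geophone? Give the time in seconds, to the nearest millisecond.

t = x/V₂ + 2h·√(V₂²−V₁²)/(V₁V₂).
√(V₂²−V₁²) = √(3740²−814²) = 3650.3 m/s; delay term = 2·8.8·3650.3/(814·3740) = 0.02110 s.
t = 35.7/3740 + 0.02110 = 0.03065 s.

0.031 s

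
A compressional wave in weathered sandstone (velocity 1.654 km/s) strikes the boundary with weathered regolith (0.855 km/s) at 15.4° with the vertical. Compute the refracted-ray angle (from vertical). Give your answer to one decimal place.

7.9°

Snell's law: sin θ₂ = (V₂/V₁)·sin θ₁ = (0.855/1.654)·sin 15.4° = 0.1373.
θ₂ = sin⁻¹(0.1373) = 7.89° (from vertical).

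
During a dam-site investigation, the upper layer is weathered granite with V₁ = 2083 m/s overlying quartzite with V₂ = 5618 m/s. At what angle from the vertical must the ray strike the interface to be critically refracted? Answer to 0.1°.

21.8°

At critical incidence the refracted ray runs along the interface (θ₂ = 90°), so sin θ_c = V₁/V₂.
θ_c = arcsin(2083/5618) = arcsin 0.3708 = 21.76°.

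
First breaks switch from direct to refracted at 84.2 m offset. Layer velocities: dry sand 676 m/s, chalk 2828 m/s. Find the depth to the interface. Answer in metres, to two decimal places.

32.99 m

h = (x_cross/2)·√((V₂−V₁)/(V₂+V₁)).
(V₂−V₁)/(V₂+V₁) = (2828−676)/(2828+676) = 0.6142; √ = 0.7837.
h = (84.2/2)·0.7837 = 32.99 m.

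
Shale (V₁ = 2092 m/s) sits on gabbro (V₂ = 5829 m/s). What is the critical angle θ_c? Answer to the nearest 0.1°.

At critical incidence the refracted ray runs along the interface (θ₂ = 90°), so sin θ_c = V₁/V₂.
θ_c = arcsin(2092/5829) = arcsin 0.3589 = 21.03°.

21.0°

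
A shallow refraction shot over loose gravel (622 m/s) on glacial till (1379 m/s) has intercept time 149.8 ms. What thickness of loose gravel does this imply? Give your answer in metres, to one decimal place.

h = tᵢ·V₁·V₂ / (2·√(V₂²−V₁²)).
√(V₂²−V₁²) = √(1379² − 622²) = 1230.8 m/s.
h = 0.1498 s × 622 × 1379 / (2 × 1230.8) = 52.20 m.

52.2 m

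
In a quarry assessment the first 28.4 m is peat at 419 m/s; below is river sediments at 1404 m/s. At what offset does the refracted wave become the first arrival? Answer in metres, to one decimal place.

77.3 m

θ_c = arcsin(419/1404) = 17.36°, so cos θ_c = 0.9544 and tᵢ = 2h cos θ_c/V₁ = 0.1294 s.
At crossover x/V₁ = x/V₂ + tᵢ ⇒ x = tᵢ/(1/V₁ − 1/V₂) = 0.12938/(2.3866e-03 − 7.1225e-04) = 77.27 m.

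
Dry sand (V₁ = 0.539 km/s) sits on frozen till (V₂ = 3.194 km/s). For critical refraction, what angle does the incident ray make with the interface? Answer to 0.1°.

Critical incidence: sin θ_c = V₁/V₂ = 0.539/3.194 = 0.1688.
θ_c = arcsin 0.1688 = 9.72°.
Measured from the interface: 90° − 9.72° = 80.28°.

80.3°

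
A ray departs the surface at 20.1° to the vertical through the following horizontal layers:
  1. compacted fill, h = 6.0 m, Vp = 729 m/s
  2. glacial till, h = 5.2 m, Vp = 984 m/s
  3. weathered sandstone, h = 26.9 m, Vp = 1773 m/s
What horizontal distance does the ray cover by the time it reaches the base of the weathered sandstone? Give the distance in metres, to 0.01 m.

45.87 m

Apply Snell's law at each interface; in layer i the horizontal offset is hᵢ·tan θᵢ.
Layer 1: θ = 20.10°; offset = 6.0·tan 20.10° = 2.1957 m.
Layer 2: sin θ = 984·sin 20.1°/729 = 0.4639, θ = 27.64°; offset = 5.2·tan 27.64° = 2.7228 m.
Layer 3: sin θ = 1773·sin 20.1°/729 = 0.8358, θ = 56.70°; offset = 26.9·tan 56.70° = 40.9525 m.
Σ offsets = 45.8709 m.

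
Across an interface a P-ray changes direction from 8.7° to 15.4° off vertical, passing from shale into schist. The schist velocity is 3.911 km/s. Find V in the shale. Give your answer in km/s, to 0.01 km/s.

sin 8.7° = 0.1513; sin 15.4° = 0.2656.
V₁ = V₂·(sin θ₁/sin θ₂) = 3.911·(0.1513/0.2656) = 2.23 km/s.

2.23 km/s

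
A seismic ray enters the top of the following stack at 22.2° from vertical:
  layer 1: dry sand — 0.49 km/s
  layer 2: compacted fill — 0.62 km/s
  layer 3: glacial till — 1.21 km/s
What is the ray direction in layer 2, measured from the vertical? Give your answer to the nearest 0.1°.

Ray parameter p = sin 22.2° / 0.49 = 7.7110e-01 s/km.
sin θ_2 = p·V_2 = 7.7110e-01 × 0.62 = 0.4781.
θ_2 = 28.56° from the vertical.

28.6°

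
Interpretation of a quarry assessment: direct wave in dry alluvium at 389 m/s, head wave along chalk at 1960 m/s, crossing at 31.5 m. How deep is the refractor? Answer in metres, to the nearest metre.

13 m

h = (x_cross/2)·√((V₂−V₁)/(V₂+V₁)).
(V₂−V₁)/(V₂+V₁) = (1960−389)/(1960+389) = 0.6688; √ = 0.8178.
h = (31.5/2)·0.8178 = 12.88 m.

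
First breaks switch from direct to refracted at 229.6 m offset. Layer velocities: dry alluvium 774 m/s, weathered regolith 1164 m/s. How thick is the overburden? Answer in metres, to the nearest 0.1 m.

51.5 m

h = (x_cross/2)·√((V₂−V₁)/(V₂+V₁)).
(V₂−V₁)/(V₂+V₁) = (1164−774)/(1164+774) = 0.2012; √ = 0.4486.
h = (229.6/2)·0.4486 = 51.50 m.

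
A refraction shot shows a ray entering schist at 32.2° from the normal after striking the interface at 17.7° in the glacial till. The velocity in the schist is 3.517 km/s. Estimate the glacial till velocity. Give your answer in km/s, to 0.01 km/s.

2.01 km/s

sin 17.7° = 0.3040; sin 32.2° = 0.5329.
V₁ = V₂·(sin θ₁/sin θ₂) = 3.517·(0.3040/0.5329) = 2.01 km/s.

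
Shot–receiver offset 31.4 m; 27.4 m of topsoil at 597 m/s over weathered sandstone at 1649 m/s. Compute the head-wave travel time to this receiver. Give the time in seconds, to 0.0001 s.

t = x/V₂ + 2h·√(V₂²−V₁²)/(V₁V₂).
√(V₂²−V₁²) = √(1649²−597²) = 1537.1 m/s; delay term = 2·27.4·1537.1/(597·1649) = 0.08557 s.
t = 31.4/1649 + 0.08557 = 0.10461 s.

0.1046 s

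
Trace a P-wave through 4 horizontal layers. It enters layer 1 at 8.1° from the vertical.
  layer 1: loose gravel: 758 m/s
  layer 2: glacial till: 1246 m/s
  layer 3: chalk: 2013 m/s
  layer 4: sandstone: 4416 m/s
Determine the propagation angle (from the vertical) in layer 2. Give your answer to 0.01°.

Snell's law across each interface conserves sin θ / V, so sin θ_2 = V_2·sin θ₁/V₁.
sin θ_2 = 1246 × sin 8.1° / 758 = 0.2316.
θ_2 = 13.39° from the vertical.

13.39°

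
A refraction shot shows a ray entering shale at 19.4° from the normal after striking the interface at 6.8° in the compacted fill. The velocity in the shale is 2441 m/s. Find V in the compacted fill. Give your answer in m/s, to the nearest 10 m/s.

870 m/s

sin 6.8° = 0.1184; sin 19.4° = 0.3322.
V₁ = V₂·(sin θ₁/sin θ₂) = 2441·(0.1184/0.3322) = 870.13 m/s.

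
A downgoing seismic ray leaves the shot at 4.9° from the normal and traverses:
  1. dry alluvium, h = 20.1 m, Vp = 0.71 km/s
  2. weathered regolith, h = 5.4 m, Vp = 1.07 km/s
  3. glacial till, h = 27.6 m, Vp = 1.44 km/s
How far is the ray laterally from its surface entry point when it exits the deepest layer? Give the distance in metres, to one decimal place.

Apply Snell's law at each interface; in layer i the horizontal offset is hᵢ·tan θᵢ.
Layer 1: θ = 4.90°; offset = 20.1·tan 4.90° = 1.723 m.
Layer 2: sin θ = 1.07·sin 4.9°/0.71 = 0.1287, θ = 7.40°; offset = 5.4·tan 7.40° = 0.701 m.
Layer 3: sin θ = 1.44·sin 4.9°/0.71 = 0.1732, θ = 9.98°; offset = 27.6·tan 9.98° = 4.855 m.
Σ offsets = 7.279 m.

7.3 m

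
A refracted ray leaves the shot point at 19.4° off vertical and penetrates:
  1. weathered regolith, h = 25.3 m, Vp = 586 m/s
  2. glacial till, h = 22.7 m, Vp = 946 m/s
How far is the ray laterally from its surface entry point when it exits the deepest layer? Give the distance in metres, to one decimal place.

23.3 m

Apply Snell's law at each interface; in layer i the horizontal offset is hᵢ·tan θᵢ.
Layer 1: θ = 19.40°; offset = 25.3·tan 19.40° = 8.910 m.
Layer 2: sin θ = 946·sin 19.4°/586 = 0.5362, θ = 32.43°; offset = 22.7·tan 32.43° = 14.421 m.
Total horizontal offset = 23.330 m.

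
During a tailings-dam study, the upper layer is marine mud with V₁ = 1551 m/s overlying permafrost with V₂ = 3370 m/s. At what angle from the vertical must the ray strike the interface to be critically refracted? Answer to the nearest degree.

27°

At critical incidence the refracted ray runs along the interface (θ₂ = 90°), so sin θ_c = V₁/V₂.
θ_c = arcsin(1551/3370) = arcsin 0.4602 = 27.40°.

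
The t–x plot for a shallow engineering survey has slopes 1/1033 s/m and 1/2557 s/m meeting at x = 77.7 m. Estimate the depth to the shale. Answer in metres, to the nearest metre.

h = (x_cross/2)·√((V₂−V₁)/(V₂+V₁)).
(V₂−V₁)/(V₂+V₁) = (2557−1033)/(2557+1033) = 0.4245; √ = 0.6515.
h = (77.7/2)·0.6515 = 25.31 m.

25 m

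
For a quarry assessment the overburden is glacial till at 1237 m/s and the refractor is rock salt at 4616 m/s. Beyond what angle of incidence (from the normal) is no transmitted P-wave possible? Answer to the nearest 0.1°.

15.5°

At critical incidence the refracted ray runs along the interface (θ₂ = 90°), so sin θ_c = V₁/V₂.
θ_c = arcsin(1237/4616) = arcsin 0.2680 = 15.54°.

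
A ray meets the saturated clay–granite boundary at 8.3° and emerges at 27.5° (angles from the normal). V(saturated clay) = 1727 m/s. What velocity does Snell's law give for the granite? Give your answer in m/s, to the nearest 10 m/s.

sin 8.3° = 0.1444; sin 27.5° = 0.4617.
V₂ = V₁·(sin θ₂/sin θ₁) = 1727·(0.4617/0.1444) = 5524.11 m/s.

5520 m/s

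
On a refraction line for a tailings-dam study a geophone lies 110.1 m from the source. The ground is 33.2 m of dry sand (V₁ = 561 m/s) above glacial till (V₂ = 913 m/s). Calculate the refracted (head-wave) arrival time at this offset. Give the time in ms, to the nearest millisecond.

θ_c = arcsin(V₁/V₂) = arcsin(561/913) = 37.91°, cos θ_c = 0.7889.
Intercept time tᵢ = 2h cos θ_c / V₁ = 2·33.2·0.7889/561 = 0.09338 s.
t = x/V₂ + tᵢ = 110.1/913 + 0.09338 = 0.21397 s.

214 ms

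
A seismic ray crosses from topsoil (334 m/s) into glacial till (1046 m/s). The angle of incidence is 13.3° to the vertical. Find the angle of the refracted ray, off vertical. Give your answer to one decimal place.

sin θ₁/V₁ = sin θ₂/V₂ ⇒ sin θ₂ = 1046·sin 13.3°/334 = 1046·0.2300/334 = 0.7205.
θ₂ = arcsin 0.7205 = 46.09° from the normal.

46.1°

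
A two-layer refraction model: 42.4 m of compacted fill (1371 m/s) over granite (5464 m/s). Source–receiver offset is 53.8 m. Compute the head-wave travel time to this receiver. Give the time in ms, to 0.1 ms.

69.7 ms

θ_c = arcsin(V₁/V₂) = arcsin(1371/5464) = 14.53°, cos θ_c = 0.9680.
Intercept time tᵢ = 2h cos θ_c / V₁ = 2·42.4·0.9680/1371 = 0.05987 s.
t = x/V₂ + tᵢ = 53.8/5464 + 0.05987 = 0.06972 s.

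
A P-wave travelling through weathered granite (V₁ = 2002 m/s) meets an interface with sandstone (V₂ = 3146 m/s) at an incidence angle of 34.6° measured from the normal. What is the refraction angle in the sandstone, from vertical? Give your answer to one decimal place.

sin θ₁/V₁ = sin θ₂/V₂ ⇒ sin θ₂ = 3146·sin 34.6°/2002 = 3146·0.5678/2002 = 0.8923.
θ₂ = sin⁻¹(0.8923) = 63.17° (from vertical).

63.2°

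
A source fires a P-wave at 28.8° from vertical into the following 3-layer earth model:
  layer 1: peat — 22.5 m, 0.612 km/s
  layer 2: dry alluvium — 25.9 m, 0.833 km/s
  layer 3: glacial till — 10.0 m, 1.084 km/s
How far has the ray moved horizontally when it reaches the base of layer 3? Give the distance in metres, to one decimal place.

p = sin θ₁/V₁ = sin 28.8°/0.612 = 7.8718e-01 s/km is conserved through the stack.
Layer 1: θ = 28.80°; offset = 22.5·tan 28.80° = 12.369 m.
Layer 2: sin θ = p·0.833 = 0.6557 → θ = 40.97°; offset = 25.9·tan 40.97° = 22.494 m.
Layer 3: sin θ = p·1.084 = 0.8533 → θ = 58.57°; offset = 10.0·tan 58.57° = 16.365 m.
Total horizontal offset = 51.229 m.

51.2 m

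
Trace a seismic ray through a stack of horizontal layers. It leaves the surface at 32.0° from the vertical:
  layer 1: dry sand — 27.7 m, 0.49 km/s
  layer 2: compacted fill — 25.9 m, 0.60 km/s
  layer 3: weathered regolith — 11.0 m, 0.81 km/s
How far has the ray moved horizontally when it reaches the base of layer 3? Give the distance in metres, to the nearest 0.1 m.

59.4 m

Apply Snell's law at each interface; in layer i the horizontal offset is hᵢ·tan θᵢ.
Layer 1: θ = 32.00°; offset = 27.7·tan 32.00° = 17.309 m.
Layer 2: sin θ = 0.60·sin 32.0°/0.49 = 0.6489, θ = 40.46°; offset = 25.9·tan 40.46° = 22.087 m.
Layer 3: sin θ = 0.81·sin 32.0°/0.49 = 0.8760, θ = 61.16°; offset = 11.0·tan 61.16° = 19.978 m.
Σ offsets = 59.374 m.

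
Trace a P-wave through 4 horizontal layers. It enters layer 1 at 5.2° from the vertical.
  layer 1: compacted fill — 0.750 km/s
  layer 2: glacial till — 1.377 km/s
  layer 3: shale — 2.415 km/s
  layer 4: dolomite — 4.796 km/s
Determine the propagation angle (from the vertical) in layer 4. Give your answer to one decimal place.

35.4°

Snell's law across each interface conserves sin θ / V, so sin θ_4 = V_4·sin θ₁/V₁.
sin θ_4 = 4.796 × sin 5.2° / 0.750 = 0.5796.
θ_4 = 35.42° from the vertical.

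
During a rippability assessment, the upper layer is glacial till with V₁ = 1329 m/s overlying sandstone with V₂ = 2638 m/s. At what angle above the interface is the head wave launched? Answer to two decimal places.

59.75°

At critical incidence the refracted ray runs along the interface (θ₂ = 90°), so sin θ_c = V₁/V₂.
θ_c = arcsin(1329/2638) = arcsin 0.5038 = 30.25°.
Measured from the interface: 90° − 30.25° = 59.75°.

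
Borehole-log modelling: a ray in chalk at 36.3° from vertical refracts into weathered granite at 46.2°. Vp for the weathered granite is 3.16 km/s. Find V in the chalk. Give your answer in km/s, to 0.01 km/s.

2.59 km/s

Snell's law: sin 36.3°/V₁ = sin 46.2°/V₂.
V₁ = V₂·sin 36.3°/sin 46.2° = 3.16 × 0.8202 = 2.59 km/s.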